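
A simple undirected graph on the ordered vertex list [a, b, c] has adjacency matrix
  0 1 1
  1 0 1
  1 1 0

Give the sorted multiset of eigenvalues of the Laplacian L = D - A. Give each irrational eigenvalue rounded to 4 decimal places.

[0, 3, 3]

With the vertex order [a, b, c], the degrees are [2, 2, 2], giving D = diag(2, 2, 2) and L = D - A. L is symmetric positive semidefinite, so every eigenvalue is real and nonnegative. There is one zero in the spectrum, matching the 1 component.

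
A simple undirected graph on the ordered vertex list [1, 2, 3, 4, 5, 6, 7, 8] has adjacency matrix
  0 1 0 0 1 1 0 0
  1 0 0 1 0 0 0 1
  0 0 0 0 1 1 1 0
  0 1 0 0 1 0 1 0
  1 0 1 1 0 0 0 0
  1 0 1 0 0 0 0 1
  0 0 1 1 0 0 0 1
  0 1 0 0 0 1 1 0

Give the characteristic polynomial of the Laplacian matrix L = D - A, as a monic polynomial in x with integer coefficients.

x^8 - 24x^7 + 240x^6 - 1296x^5 + 4080x^4 - 7488x^3 + 7424x^2 - 3072x

Each diagonal entry of L is the vertex degree and each off-diagonal entry is -1 where an edge is present, 0 otherwise; in the order [1, 2, 3, 4, 5, 6, 7, 8] the diagonal is [3, 3, 3, 3, 3, 3, 3, 3]. Computing det(xI - L) by cofactor expansion (or equivalently via sum-over-permutations) gives x^8 - 24x^7 + 240x^6 - 1296x^5 + 4080x^4 - 7488x^3 + 7424x^2 - 3072x. The coefficient of x^7 equals -trace(L) = -24, matching the sum of degrees. The eigenvalues sum to 24, which equals trace(L) = 2|E|.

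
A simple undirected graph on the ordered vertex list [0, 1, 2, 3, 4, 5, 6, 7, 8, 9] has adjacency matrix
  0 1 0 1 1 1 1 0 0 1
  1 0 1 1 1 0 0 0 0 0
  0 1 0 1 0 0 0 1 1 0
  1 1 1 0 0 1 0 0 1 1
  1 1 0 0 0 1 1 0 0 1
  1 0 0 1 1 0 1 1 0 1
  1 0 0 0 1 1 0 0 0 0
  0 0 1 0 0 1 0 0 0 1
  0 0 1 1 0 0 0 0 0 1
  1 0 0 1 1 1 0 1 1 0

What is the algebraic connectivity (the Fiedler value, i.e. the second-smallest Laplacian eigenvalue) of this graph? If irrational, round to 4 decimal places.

With the vertex order [0, 1, 2, 3, 4, 5, 6, 7, 8, 9], the degrees are [6, 4, 4, 6, 5, 6, 3, 3, 3, 6], giving D = diag(6, 4, 4, 6, 5, 6, 3, 3, 3, 6) and L = D - A. The sorted Laplacian eigenvalues are [0, 1.8484, 2.7297, 3.2712, 4.1389, 5.6000, 5.9302, 7.1238, 7.4617, 7.8962]; the algebraic connectivity is the second entry, 1.8484. The eigenvalues sum to 46, which equals trace(L) = 2|E|. The largest eigenvalue, 7.8962, is at most the vertex count 10.

1.8484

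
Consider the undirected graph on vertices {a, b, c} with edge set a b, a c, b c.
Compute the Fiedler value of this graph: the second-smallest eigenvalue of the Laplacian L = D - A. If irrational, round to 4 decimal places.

With the vertex order [a, b, c], the degrees are [2, 2, 2], giving D = diag(2, 2, 2) and L = D - A. The smallest Laplacian eigenvalue is always 0. The next one, lambda_2 = 3, measures how hard the graph is to disconnect: larger values mean better connectivity. The largest eigenvalue, 3, is at most the vertex count 3.

3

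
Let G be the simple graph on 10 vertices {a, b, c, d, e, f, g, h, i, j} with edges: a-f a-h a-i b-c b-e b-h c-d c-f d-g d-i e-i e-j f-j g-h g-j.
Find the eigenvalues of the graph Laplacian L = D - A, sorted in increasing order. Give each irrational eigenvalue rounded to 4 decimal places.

[0, 2, 2, 2, 2, 2, 5, 5, 5, 5]

Reading degrees in the order [a, b, c, d, e, f, g, h, i, j] gives [3, 3, 3, 3, 3, 3, 3, 3, 3, 3]; set D = diag(3, 3, 3, 3, 3, 3, 3, 3, 3, 3) and form L = D - A. The multiplicity of 0 as a Laplacian eigenvalue equals the number of connected components. The eigenvalues sum to 30, which equals trace(L) = 2|E|. The largest eigenvalue, 5, is at most the vertex count 10.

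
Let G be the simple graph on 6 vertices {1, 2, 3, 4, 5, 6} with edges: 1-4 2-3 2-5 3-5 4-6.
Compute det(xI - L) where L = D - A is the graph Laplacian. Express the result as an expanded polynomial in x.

With the vertex order [1, 2, 3, 4, 5, 6], the degrees are [1, 2, 2, 2, 2, 1], giving D = diag(1, 2, 2, 2, 2, 1) and L = D - A. Computing det(xI - L) by cofactor expansion (or equivalently via sum-over-permutations) gives x^6 - 10x^5 + 36x^4 - 54x^3 + 27x^2. The coefficient of x^5 equals -trace(L) = -10, matching the sum of degrees. The eigenvalues sum to 10, which equals trace(L) = 2|E|.

x^6 - 10x^5 + 36x^4 - 54x^3 + 27x^2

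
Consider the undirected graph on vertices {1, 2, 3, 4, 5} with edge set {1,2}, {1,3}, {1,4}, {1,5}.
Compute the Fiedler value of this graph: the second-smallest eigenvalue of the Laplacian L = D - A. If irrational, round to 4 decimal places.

Each diagonal entry of L is the vertex degree and each off-diagonal entry is -1 where an edge is present, 0 otherwise; in the order [1, 2, 3, 4, 5] the diagonal is [4, 1, 1, 1, 1]. Computing the eigenvalues of L and sorting gives [0, 1, 1, 1, 5]. The Fiedler value lambda_2 = 1 is strictly positive, so the graph is connected. By the matrix-tree theorem the graph has (1/5) * product of the nonzero eigenvalues = 1 spanning tree.

1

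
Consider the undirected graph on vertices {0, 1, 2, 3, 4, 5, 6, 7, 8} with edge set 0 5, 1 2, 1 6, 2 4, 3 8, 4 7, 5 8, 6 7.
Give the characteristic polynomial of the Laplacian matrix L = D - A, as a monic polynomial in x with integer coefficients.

With the vertex order [0, 1, 2, 3, 4, 5, 6, 7, 8], the degrees are [1, 2, 2, 1, 2, 2, 2, 2, 2], giving D = diag(1, 2, 2, 1, 2, 2, 2, 2, 2) and L = D - A. Computing det(xI - L) by cofactor expansion (or equivalently via sum-over-permutations) gives x^9 - 16x^8 + 105x^7 - 364x^6 + 715x^5 - 790x^4 + 450x^3 - 100x^2. The coefficient of x^8 equals -trace(L) = -16, matching the sum of degrees. There are 2 zeros in the spectrum, matching the 2 components.

x^9 - 16x^8 + 105x^7 - 364x^6 + 715x^5 - 790x^4 + 450x^3 - 100x^2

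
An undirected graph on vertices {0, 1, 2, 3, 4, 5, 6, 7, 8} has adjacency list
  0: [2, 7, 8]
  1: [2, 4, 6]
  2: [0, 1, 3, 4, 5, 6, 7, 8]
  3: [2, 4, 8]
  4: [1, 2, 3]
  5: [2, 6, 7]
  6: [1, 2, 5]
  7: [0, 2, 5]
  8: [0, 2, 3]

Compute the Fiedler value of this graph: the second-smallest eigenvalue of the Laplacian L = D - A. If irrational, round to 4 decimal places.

Each diagonal entry of L is the vertex degree and each off-diagonal entry is -1 where an edge is present, 0 otherwise; in the order [0, 1, 2, 3, 4, 5, 6, 7, 8] the diagonal is [3, 3, 8, 3, 3, 3, 3, 3, 3]. The smallest Laplacian eigenvalue is always 0. The next one, lambda_2 = 1.5858, measures how hard the graph is to disconnect: larger values mean better connectivity. The eigenvalues sum to 32, which equals trace(L) = 2|E|. The largest eigenvalue, 9, is at most the vertex count 9.

1.5858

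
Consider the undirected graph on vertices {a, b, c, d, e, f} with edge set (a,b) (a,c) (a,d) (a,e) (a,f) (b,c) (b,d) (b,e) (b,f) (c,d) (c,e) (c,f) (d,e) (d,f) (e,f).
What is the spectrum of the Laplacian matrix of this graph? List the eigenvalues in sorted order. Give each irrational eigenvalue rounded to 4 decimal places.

[0, 6, 6, 6, 6, 6]

Reading degrees in the order [a, b, c, d, e, f] gives [5, 5, 5, 5, 5, 5]; set D = diag(5, 5, 5, 5, 5, 5) and form L = D - A. Since every row of L sums to 0, the all-ones vector is in the kernel and 0 is an eigenvalue. The single zero eigenvalue shows the graph is connected. The eigenvalues sum to 30, which equals trace(L) = 2|E|.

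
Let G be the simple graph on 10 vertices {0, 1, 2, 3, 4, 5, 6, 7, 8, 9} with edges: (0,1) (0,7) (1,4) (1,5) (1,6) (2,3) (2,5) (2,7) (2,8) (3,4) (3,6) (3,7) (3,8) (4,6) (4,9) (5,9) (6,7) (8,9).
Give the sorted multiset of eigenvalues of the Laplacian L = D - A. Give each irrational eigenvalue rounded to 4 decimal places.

Reading degrees in the order [0, 1, 2, 3, 4, 5, 6, 7, 8, 9] gives [2, 4, 4, 5, 4, 3, 4, 4, 3, 3]; set D = diag(2, 4, 4, 5, 4, 3, 4, 4, 3, 3) and form L = D - A. The multiplicity of 0 as a Laplacian eigenvalue equals the number of connected components. The single zero eigenvalue shows the graph is connected. There is one zero in the spectrum, matching the 1 component.

[0, 1.3699, 2.1769, 2.3960, 2.9319, 4, 4.9138, 5.6921, 6, 6.5194]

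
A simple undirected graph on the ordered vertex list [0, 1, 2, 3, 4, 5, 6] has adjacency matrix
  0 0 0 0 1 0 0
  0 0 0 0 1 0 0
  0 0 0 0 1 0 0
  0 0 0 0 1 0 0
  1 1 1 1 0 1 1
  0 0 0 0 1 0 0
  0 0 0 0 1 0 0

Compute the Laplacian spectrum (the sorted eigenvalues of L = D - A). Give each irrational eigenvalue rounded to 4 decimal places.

Reading degrees in the order [0, 1, 2, 3, 4, 5, 6] gives [1, 1, 1, 1, 6, 1, 1]; set D = diag(1, 1, 1, 1, 6, 1, 1) and form L = D - A. The multiplicity of 0 as a Laplacian eigenvalue equals the number of connected components.

[0, 1, 1, 1, 1, 1, 7]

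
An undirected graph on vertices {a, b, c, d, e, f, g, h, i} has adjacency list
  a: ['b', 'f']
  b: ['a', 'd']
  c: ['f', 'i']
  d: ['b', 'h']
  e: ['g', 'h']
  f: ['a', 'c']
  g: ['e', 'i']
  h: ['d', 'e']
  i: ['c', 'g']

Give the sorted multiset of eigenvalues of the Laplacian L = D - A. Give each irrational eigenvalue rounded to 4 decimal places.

[0, 0.4679, 0.4679, 1.6527, 1.6527, 3, 3, 3.8794, 3.8794]

Reading degrees in the order [a, b, c, d, e, f, g, h, i] gives [2, 2, 2, 2, 2, 2, 2, 2, 2]; set D = diag(2, 2, 2, 2, 2, 2, 2, 2, 2) and form L = D - A. Since every row of L sums to 0, the all-ones vector is in the kernel and 0 is an eigenvalue. The single zero eigenvalue shows the graph is connected.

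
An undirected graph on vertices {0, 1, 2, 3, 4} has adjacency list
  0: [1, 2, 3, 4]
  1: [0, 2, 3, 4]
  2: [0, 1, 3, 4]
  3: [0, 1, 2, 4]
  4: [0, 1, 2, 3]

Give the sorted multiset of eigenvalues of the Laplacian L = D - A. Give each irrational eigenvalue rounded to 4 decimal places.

[0, 5, 5, 5, 5]

Each diagonal entry of L is the vertex degree and each off-diagonal entry is -1 where an edge is present, 0 otherwise; in the order [0, 1, 2, 3, 4] the diagonal is [4, 4, 4, 4, 4]. Diagonalising L (or applying a numerical eigensolver to the 5x5 matrix) gives the spectrum above. The single zero eigenvalue shows the graph is connected.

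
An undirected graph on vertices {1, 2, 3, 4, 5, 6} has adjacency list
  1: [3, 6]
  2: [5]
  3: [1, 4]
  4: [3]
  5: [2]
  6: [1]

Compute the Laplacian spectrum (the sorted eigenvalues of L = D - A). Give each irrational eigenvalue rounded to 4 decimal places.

[0, 0, 0.5858, 2, 2, 3.4142]

Each diagonal entry of L is the vertex degree and each off-diagonal entry is -1 where an edge is present, 0 otherwise; in the order [1, 2, 3, 4, 5, 6] the diagonal is [2, 1, 2, 1, 1, 1]. The multiplicity of 0 as a Laplacian eigenvalue equals the number of connected components. The 2 zero eigenvalues correspond to the 2 connected components. The largest eigenvalue, 3.4142, is at most the vertex count 6.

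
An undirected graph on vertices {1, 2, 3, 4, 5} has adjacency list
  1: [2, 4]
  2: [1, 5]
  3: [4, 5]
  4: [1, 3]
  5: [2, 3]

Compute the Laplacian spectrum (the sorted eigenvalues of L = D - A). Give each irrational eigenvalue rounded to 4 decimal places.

Each diagonal entry of L is the vertex degree and each off-diagonal entry is -1 where an edge is present, 0 otherwise; in the order [1, 2, 3, 4, 5] the diagonal is [2, 2, 2, 2, 2]. The multiplicity of 0 as a Laplacian eigenvalue equals the number of connected components.

[0, 1.3820, 1.3820, 3.6180, 3.6180]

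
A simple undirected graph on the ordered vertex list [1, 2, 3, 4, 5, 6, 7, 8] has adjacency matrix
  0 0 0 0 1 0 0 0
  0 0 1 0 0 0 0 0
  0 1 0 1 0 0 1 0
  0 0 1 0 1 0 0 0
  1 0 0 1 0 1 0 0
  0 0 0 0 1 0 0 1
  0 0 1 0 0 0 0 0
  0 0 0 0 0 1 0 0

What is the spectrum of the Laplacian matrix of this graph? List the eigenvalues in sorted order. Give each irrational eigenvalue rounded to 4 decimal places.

[0, 0.2137, 0.6177, 1, 1.4977, 2.3537, 3.8408, 4.4763]

Each diagonal entry of L is the vertex degree and each off-diagonal entry is -1 where an edge is present, 0 otherwise; in the order [1, 2, 3, 4, 5, 6, 7, 8] the diagonal is [1, 1, 3, 2, 3, 2, 1, 1]. Diagonalising L (or applying a numerical eigensolver to the 8x8 matrix) gives the spectrum above. The single zero eigenvalue shows the graph is connected.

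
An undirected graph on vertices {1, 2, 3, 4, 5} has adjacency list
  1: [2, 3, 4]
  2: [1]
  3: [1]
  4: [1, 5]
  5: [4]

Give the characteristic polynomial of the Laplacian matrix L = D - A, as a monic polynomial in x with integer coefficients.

x^5 - 8x^4 + 20x^3 - 18x^2 + 5x

Reading degrees in the order [1, 2, 3, 4, 5] gives [3, 1, 1, 2, 1]; set D = diag(3, 1, 1, 2, 1) and form L = D - A. L has integer entries, so p(x) = det(xI - L) has integer coefficients. Expanding the determinant yields x^5 - 8x^4 + 20x^3 - 18x^2 + 5x. The constant term is 0 because L is singular (the all-ones vector lies in its kernel). By the matrix-tree theorem the graph has (1/5) * product of the nonzero eigenvalues = 1 spanning tree. The largest eigenvalue, 4.1701, is at most the vertex count 5.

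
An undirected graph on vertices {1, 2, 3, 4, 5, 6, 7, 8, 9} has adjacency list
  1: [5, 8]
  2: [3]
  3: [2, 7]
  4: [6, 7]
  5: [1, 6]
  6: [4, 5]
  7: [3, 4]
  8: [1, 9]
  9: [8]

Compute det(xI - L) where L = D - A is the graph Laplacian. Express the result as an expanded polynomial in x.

x^9 - 16x^8 + 105x^7 - 364x^6 + 715x^5 - 792x^4 + 462x^3 - 120x^2 + 9x

Each diagonal entry of L is the vertex degree and each off-diagonal entry is -1 where an edge is present, 0 otherwise; in the order [1, 2, 3, 4, 5, 6, 7, 8, 9] the diagonal is [2, 1, 2, 2, 2, 2, 2, 2, 1]. Computing det(xI - L) by cofactor expansion (or equivalently via sum-over-permutations) gives x^9 - 16x^8 + 105x^7 - 364x^6 + 715x^5 - 792x^4 + 462x^3 - 120x^2 + 9x. The coefficient of x^8 equals -trace(L) = -16, matching the sum of degrees. The largest eigenvalue, 3.8794, is at most the vertex count 9.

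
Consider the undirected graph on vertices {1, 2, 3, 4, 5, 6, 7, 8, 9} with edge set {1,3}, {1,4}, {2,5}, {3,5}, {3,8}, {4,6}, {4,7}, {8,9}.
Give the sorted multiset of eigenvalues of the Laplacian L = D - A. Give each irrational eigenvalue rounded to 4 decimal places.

With the vertex order [1, 2, 3, 4, 5, 6, 7, 8, 9], the degrees are [2, 1, 3, 3, 2, 1, 1, 2, 1], giving D = diag(2, 1, 3, 3, 2, 1, 1, 2, 1) and L = D - A. Since every row of L sums to 0, the all-ones vector is in the kernel and 0 is an eigenvalue.

[0, 0.1953, 0.3820, 1, 1.2108, 2.1449, 2.6180, 3.9064, 4.5426]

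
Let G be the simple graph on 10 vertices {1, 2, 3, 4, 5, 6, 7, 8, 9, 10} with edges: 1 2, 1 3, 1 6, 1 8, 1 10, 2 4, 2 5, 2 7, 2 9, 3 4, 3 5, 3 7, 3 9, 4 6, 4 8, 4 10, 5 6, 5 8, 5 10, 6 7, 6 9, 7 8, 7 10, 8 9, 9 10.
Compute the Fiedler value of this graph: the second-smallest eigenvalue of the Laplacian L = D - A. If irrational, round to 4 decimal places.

Reading degrees in the order [1, 2, 3, 4, 5, 6, 7, 8, 9, 10] gives [5, 5, 5, 5, 5, 5, 5, 5, 5, 5]; set D = diag(5, 5, 5, 5, 5, 5, 5, 5, 5, 5) and form L = D - A. Computing the eigenvalues of L and sorting gives [0, 5, 5, 5, 5, 5, 5, 5, 5, 10]. The Fiedler value lambda_2 = 5 is strictly positive, so the graph is connected.

5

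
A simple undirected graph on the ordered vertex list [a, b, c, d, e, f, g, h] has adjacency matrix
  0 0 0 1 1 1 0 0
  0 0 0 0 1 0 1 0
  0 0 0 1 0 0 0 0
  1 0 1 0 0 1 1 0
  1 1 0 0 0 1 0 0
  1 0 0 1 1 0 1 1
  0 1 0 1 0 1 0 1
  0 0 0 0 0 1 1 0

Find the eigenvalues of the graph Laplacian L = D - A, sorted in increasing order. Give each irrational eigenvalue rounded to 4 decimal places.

[0, 0.8021, 1.5994, 2, 3.3495, 4.4583, 5.5846, 6.2061]

Reading degrees in the order [a, b, c, d, e, f, g, h] gives [3, 2, 1, 4, 3, 5, 4, 2]; set D = diag(3, 2, 1, 4, 3, 5, 4, 2) and form L = D - A. Since every row of L sums to 0, the all-ones vector is in the kernel and 0 is an eigenvalue.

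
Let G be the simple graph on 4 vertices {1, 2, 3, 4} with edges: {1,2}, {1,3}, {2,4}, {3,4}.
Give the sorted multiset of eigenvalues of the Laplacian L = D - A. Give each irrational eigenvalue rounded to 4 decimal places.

[0, 2, 2, 4]

Each diagonal entry of L is the vertex degree and each off-diagonal entry is -1 where an edge is present, 0 otherwise; in the order [1, 2, 3, 4] the diagonal is [2, 2, 2, 2]. Since every row of L sums to 0, the all-ones vector is in the kernel and 0 is an eigenvalue. The eigenvalues sum to 8, which equals trace(L) = 2|E|.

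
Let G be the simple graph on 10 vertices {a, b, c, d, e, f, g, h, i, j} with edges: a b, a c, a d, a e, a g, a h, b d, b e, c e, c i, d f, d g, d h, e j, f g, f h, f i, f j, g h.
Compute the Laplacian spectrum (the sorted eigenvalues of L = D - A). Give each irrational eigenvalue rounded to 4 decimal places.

[0, 1.4657, 1.6857, 2.0348, 3.2517, 5, 5.1303, 5.8907, 6.2251, 7.3160]

Reading degrees in the order [a, b, c, d, e, f, g, h, i, j] gives [6, 3, 3, 5, 4, 5, 4, 4, 2, 2]; set D = diag(6, 3, 3, 5, 4, 5, 4, 4, 2, 2) and form L = D - A. Diagonalising L (or applying a numerical eigensolver to the 10x10 matrix) gives the spectrum above. The single zero eigenvalue shows the graph is connected.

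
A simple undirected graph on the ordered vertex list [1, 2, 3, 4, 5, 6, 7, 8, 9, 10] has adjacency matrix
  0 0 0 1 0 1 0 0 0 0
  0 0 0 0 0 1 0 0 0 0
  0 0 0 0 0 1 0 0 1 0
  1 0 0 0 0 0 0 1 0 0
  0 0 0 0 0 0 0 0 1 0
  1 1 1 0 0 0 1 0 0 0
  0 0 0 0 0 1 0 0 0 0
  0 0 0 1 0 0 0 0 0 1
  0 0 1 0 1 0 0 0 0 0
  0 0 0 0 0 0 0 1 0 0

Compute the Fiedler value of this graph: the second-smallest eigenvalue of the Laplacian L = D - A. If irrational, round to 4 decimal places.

0.1490

With the vertex order [1, 2, 3, 4, 5, 6, 7, 8, 9, 10], the degrees are [2, 1, 2, 2, 1, 4, 1, 2, 2, 1], giving D = diag(2, 1, 2, 2, 1, 4, 1, 2, 2, 1) and L = D - A. The smallest Laplacian eigenvalue is always 0. The next one, lambda_2 = 0.1490, measures how hard the graph is to disconnect: larger values mean better connectivity. The largest eigenvalue, 5.1830, is at most the vertex count 10.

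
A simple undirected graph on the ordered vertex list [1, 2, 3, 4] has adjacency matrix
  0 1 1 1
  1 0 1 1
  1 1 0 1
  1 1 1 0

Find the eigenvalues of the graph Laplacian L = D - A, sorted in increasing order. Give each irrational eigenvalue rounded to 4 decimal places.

[0, 4, 4, 4]

With the vertex order [1, 2, 3, 4], the degrees are [3, 3, 3, 3], giving D = diag(3, 3, 3, 3) and L = D - A. L is symmetric positive semidefinite, so every eigenvalue is real and nonnegative. There is one zero in the spectrum, matching the 1 component.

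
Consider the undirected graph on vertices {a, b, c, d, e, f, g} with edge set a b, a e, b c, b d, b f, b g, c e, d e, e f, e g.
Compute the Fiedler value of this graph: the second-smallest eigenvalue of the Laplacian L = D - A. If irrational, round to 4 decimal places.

2

Each diagonal entry of L is the vertex degree and each off-diagonal entry is -1 where an edge is present, 0 otherwise; in the order [a, b, c, d, e, f, g] the diagonal is [2, 5, 2, 2, 5, 2, 2]. Computing the eigenvalues of L and sorting gives [0, 2, 2, 2, 2, 5, 7]. The Fiedler value lambda_2 = 2 is strictly positive, so the graph is connected.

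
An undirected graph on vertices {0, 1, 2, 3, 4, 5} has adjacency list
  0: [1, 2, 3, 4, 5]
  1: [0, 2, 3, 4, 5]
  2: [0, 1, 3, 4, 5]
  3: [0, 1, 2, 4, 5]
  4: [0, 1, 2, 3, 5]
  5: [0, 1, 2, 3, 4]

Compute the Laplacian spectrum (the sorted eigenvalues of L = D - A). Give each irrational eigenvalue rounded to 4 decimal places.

[0, 6, 6, 6, 6, 6]

Reading degrees in the order [0, 1, 2, 3, 4, 5] gives [5, 5, 5, 5, 5, 5]; set D = diag(5, 5, 5, 5, 5, 5) and form L = D - A. The multiplicity of 0 as a Laplacian eigenvalue equals the number of connected components. The single zero eigenvalue shows the graph is connected. The eigenvalues sum to 30, which equals trace(L) = 2|E|. By the matrix-tree theorem the graph has (1/6) * product of the nonzero eigenvalues = 1296 spanning trees.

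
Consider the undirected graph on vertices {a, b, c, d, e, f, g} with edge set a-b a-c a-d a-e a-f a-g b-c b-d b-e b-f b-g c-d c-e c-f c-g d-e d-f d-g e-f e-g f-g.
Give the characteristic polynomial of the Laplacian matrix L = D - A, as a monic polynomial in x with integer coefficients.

x^7 - 42x^6 + 735x^5 - 6860x^4 + 36015x^3 - 100842x^2 + 117649x

Each diagonal entry of L is the vertex degree and each off-diagonal entry is -1 where an edge is present, 0 otherwise; in the order [a, b, c, d, e, f, g] the diagonal is [6, 6, 6, 6, 6, 6, 6]. The eigenvalues of L are [0, 7, 7, 7, 7, 7, 7]; the characteristic polynomial is the product of (x - lambda_i), which multiplies out to x^7 - 42x^6 + 735x^5 - 6860x^4 + 36015x^3 - 100842x^2 + 117649x. The constant term is 0 because L is singular (the all-ones vector lies in its kernel). The largest eigenvalue, 7, is at most the vertex count 7.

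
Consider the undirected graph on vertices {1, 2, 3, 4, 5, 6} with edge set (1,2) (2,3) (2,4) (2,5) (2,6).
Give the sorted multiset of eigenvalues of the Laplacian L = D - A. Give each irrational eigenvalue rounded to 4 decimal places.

[0, 1, 1, 1, 1, 6]

Reading degrees in the order [1, 2, 3, 4, 5, 6] gives [1, 5, 1, 1, 1, 1]; set D = diag(1, 5, 1, 1, 1, 1) and form L = D - A. Diagonalising L (or applying a numerical eigensolver to the 6x6 matrix) gives the spectrum above. The single zero eigenvalue shows the graph is connected. The largest eigenvalue, 6, is at most the vertex count 6.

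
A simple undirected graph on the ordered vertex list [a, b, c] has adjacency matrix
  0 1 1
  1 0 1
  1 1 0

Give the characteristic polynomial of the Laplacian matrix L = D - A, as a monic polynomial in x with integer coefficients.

x^3 - 6x^2 + 9x

With the vertex order [a, b, c], the degrees are [2, 2, 2], giving D = diag(2, 2, 2) and L = D - A. Computing det(xI - L) by cofactor expansion (or equivalently via sum-over-permutations) gives x^3 - 6x^2 + 9x. The coefficient of x^2 equals -trace(L) = -6, matching the sum of degrees.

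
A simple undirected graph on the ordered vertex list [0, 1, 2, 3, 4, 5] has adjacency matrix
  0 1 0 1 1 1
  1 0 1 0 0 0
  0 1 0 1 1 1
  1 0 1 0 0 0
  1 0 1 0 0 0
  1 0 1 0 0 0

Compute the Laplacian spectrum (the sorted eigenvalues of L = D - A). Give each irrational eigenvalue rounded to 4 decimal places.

With the vertex order [0, 1, 2, 3, 4, 5], the degrees are [4, 2, 4, 2, 2, 2], giving D = diag(4, 2, 4, 2, 2, 2) and L = D - A. The multiplicity of 0 as a Laplacian eigenvalue equals the number of connected components. The largest eigenvalue, 6, is at most the vertex count 6.

[0, 2, 2, 2, 4, 6]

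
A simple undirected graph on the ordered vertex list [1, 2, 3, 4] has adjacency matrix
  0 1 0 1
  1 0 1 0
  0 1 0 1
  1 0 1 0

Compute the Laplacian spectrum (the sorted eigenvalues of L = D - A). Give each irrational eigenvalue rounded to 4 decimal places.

Reading degrees in the order [1, 2, 3, 4] gives [2, 2, 2, 2]; set D = diag(2, 2, 2, 2) and form L = D - A. The multiplicity of 0 as a Laplacian eigenvalue equals the number of connected components. The single zero eigenvalue shows the graph is connected. By the matrix-tree theorem the graph has (1/4) * product of the nonzero eigenvalues = 4 spanning trees.

[0, 2, 2, 4]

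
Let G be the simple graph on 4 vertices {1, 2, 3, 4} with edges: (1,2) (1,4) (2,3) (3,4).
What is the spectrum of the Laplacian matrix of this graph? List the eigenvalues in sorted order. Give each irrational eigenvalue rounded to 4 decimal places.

[0, 2, 2, 4]

Reading degrees in the order [1, 2, 3, 4] gives [2, 2, 2, 2]; set D = diag(2, 2, 2, 2) and form L = D - A. The multiplicity of 0 as a Laplacian eigenvalue equals the number of connected components. The single zero eigenvalue shows the graph is connected.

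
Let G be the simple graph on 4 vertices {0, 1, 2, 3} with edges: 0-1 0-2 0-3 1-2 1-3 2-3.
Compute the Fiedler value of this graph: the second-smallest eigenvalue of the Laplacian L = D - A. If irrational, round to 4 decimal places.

With the vertex order [0, 1, 2, 3], the degrees are [3, 3, 3, 3], giving D = diag(3, 3, 3, 3) and L = D - A. Computing the eigenvalues of L and sorting gives [0, 4, 4, 4]. The Fiedler value lambda_2 = 4 is strictly positive, so the graph is connected.

4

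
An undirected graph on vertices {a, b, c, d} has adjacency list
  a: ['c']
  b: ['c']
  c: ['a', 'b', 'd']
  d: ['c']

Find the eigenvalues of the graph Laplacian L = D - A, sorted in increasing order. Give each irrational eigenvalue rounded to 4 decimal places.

[0, 1, 1, 4]

With the vertex order [a, b, c, d], the degrees are [1, 1, 3, 1], giving D = diag(1, 1, 3, 1) and L = D - A. L is symmetric positive semidefinite, so every eigenvalue is real and nonnegative. By the matrix-tree theorem the graph has (1/4) * product of the nonzero eigenvalues = 1 spanning tree. There is one zero in the spectrum, matching the 1 component.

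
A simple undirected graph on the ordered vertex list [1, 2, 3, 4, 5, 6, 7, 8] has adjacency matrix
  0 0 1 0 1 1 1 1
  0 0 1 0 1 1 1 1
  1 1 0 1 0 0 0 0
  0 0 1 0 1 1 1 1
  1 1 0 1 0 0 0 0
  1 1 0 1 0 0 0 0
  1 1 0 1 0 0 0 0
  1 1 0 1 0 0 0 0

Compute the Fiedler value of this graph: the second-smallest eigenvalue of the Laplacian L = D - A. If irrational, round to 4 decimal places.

3

Reading degrees in the order [1, 2, 3, 4, 5, 6, 7, 8] gives [5, 5, 3, 5, 3, 3, 3, 3]; set D = diag(5, 5, 3, 5, 3, 3, 3, 3) and form L = D - A. The smallest Laplacian eigenvalue is always 0. The next one, lambda_2 = 3, measures how hard the graph is to disconnect: larger values mean better connectivity. The largest eigenvalue, 8, is at most the vertex count 8.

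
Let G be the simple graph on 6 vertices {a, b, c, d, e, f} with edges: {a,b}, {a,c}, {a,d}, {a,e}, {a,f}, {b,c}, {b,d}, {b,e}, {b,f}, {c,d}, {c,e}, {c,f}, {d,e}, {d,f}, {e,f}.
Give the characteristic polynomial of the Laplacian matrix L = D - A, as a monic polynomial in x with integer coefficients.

x^6 - 30x^5 + 360x^4 - 2160x^3 + 6480x^2 - 7776x

Reading degrees in the order [a, b, c, d, e, f] gives [5, 5, 5, 5, 5, 5]; set D = diag(5, 5, 5, 5, 5, 5) and form L = D - A. The eigenvalues of L are [0, 6, 6, 6, 6, 6]; the characteristic polynomial is the product of (x - lambda_i), which multiplies out to x^6 - 30x^5 + 360x^4 - 2160x^3 + 6480x^2 - 7776x. The coefficient of x^5 equals -trace(L) = -30, matching the sum of degrees. There is one zero in the spectrum, matching the 1 component.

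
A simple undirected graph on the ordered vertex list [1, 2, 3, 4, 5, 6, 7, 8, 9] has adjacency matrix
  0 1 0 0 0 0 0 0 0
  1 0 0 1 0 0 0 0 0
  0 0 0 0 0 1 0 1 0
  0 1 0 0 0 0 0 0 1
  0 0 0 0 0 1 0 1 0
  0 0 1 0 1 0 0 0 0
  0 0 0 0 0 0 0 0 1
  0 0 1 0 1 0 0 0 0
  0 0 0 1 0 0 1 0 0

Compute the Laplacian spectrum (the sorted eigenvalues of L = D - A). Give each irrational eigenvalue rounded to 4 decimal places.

With the vertex order [1, 2, 3, 4, 5, 6, 7, 8, 9], the degrees are [1, 2, 2, 2, 2, 2, 1, 2, 2], giving D = diag(1, 2, 2, 2, 2, 2, 1, 2, 2) and L = D - A. L is symmetric positive semidefinite, so every eigenvalue is real and nonnegative. The 2 zero eigenvalues correspond to the 2 connected components. The largest eigenvalue, 4, is at most the vertex count 9.

[0, 0, 0.3820, 1.3820, 2, 2, 2.6180, 3.6180, 4]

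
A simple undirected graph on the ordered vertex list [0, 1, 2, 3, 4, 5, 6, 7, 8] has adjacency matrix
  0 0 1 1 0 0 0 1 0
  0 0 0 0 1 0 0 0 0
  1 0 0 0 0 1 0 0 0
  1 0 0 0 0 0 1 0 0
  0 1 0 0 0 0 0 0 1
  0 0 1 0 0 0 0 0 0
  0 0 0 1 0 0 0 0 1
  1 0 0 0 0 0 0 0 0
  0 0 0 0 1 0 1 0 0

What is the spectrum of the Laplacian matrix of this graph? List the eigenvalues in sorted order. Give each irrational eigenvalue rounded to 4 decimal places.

With the vertex order [0, 1, 2, 3, 4, 5, 6, 7, 8], the degrees are [3, 1, 2, 2, 2, 1, 2, 1, 2], giving D = diag(3, 1, 2, 2, 2, 1, 2, 1, 2) and L = D - A. The multiplicity of 0 as a Laplacian eigenvalue equals the number of connected components. The single zero eigenvalue shows the graph is connected. There is one zero in the spectrum, matching the 1 component.

[0, 0.1404, 0.5362, 0.7754, 1.5803, 2.2449, 2.7784, 3.5988, 4.3455]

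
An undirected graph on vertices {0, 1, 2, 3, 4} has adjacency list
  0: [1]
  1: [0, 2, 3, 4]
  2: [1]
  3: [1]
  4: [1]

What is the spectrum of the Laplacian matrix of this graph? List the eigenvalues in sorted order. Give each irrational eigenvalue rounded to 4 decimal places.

[0, 1, 1, 1, 5]

With the vertex order [0, 1, 2, 3, 4], the degrees are [1, 4, 1, 1, 1], giving D = diag(1, 4, 1, 1, 1) and L = D - A. Diagonalising L (or applying a numerical eigensolver to the 5x5 matrix) gives the spectrum above. The single zero eigenvalue shows the graph is connected. There is one zero in the spectrum, matching the 1 component.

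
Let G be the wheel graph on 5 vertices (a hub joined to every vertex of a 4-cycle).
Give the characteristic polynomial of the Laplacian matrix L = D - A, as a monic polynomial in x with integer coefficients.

The graph has 5 vertices and degree multiset [4, 3, 3, 3, 3]; D is the diagonal matrix of degrees and L = D - A. Computing det(xI - L) by cofactor expansion (or equivalently via sum-over-permutations) gives x^5 - 16x^4 + 94x^3 - 240x^2 + 225x. The constant term is 0 because L is singular (the all-ones vector lies in its kernel). There is one zero in the spectrum, matching the 1 component. The eigenvalues sum to 16, which equals trace(L) = 2|E|.

x^5 - 16x^4 + 94x^3 - 240x^2 + 225x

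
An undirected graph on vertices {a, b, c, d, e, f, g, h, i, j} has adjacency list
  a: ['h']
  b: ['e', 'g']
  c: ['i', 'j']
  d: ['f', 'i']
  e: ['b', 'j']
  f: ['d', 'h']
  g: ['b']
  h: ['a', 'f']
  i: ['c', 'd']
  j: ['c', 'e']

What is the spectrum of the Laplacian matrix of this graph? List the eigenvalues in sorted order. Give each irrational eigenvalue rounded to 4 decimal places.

Reading degrees in the order [a, b, c, d, e, f, g, h, i, j] gives [1, 2, 2, 2, 2, 2, 1, 2, 2, 2]; set D = diag(1, 2, 2, 2, 2, 2, 1, 2, 2, 2) and form L = D - A. The multiplicity of 0 as a Laplacian eigenvalue equals the number of connected components. The single zero eigenvalue shows the graph is connected. By the matrix-tree theorem the graph has (1/10) * product of the nonzero eigenvalues = 1 spanning tree.

[0, 0.0979, 0.3820, 0.8244, 1.3820, 2, 2.6180, 3.1756, 3.6180, 3.9021]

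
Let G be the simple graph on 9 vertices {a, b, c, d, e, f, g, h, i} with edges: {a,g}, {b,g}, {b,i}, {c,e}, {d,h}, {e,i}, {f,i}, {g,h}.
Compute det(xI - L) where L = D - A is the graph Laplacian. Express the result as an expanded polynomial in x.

Reading degrees in the order [a, b, c, d, e, f, g, h, i] gives [1, 2, 1, 1, 2, 1, 3, 2, 3]; set D = diag(1, 2, 1, 1, 2, 1, 3, 2, 3) and form L = D - A. L has integer entries, so p(x) = det(xI - L) has integer coefficients. Expanding the determinant yields x^9 - 16x^8 + 103x^7 - 344x^6 + 642x^5 - 672x^4 + 376x^3 - 100x^2 + 9x. The coefficient of x^8 equals -trace(L) = -16, matching the sum of degrees. The eigenvalues sum to 16, which equals trace(L) = 2|E|.

x^9 - 16x^8 + 103x^7 - 344x^6 + 642x^5 - 672x^4 + 376x^3 - 100x^2 + 9x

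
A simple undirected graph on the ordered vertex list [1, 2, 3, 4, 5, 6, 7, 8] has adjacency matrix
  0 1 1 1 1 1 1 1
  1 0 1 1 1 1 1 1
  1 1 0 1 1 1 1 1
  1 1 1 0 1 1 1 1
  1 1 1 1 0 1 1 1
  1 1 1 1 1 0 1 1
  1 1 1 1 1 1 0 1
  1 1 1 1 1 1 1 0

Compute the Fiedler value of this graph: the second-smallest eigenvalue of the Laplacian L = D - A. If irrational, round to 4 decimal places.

Reading degrees in the order [1, 2, 3, 4, 5, 6, 7, 8] gives [7, 7, 7, 7, 7, 7, 7, 7]; set D = diag(7, 7, 7, 7, 7, 7, 7, 7) and form L = D - A. The sorted Laplacian eigenvalues are [0, 8, 8, 8, 8, 8, 8, 8]; the algebraic connectivity is the second entry, 8.

8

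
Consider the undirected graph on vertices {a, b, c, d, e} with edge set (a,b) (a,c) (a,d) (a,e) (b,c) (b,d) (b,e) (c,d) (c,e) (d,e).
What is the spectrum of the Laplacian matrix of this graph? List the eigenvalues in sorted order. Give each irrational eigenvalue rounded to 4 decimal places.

[0, 5, 5, 5, 5]

Each diagonal entry of L is the vertex degree and each off-diagonal entry is -1 where an edge is present, 0 otherwise; in the order [a, b, c, d, e] the diagonal is [4, 4, 4, 4, 4]. L is symmetric positive semidefinite, so every eigenvalue is real and nonnegative. The eigenvalues sum to 20, which equals trace(L) = 2|E|. There is one zero in the spectrum, matching the 1 component.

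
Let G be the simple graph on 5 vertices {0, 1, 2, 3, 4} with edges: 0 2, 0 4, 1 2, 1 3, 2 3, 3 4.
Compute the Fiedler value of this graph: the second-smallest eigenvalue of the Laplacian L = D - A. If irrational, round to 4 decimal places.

1.3820

With the vertex order [0, 1, 2, 3, 4], the degrees are [2, 2, 3, 3, 2], giving D = diag(2, 2, 3, 3, 2) and L = D - A. The sorted Laplacian eigenvalues are [0, 1.3820, 2.3820, 3.6180, 4.6180]; the algebraic connectivity is the second entry, 1.3820. The eigenvalues sum to 12, which equals trace(L) = 2|E|.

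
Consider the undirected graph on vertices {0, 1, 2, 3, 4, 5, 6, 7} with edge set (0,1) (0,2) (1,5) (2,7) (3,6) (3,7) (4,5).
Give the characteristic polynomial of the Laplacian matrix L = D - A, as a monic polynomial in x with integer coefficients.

With the vertex order [0, 1, 2, 3, 4, 5, 6, 7], the degrees are [2, 2, 2, 2, 1, 2, 1, 2], giving D = diag(2, 2, 2, 2, 1, 2, 1, 2) and L = D - A. L has integer entries, so p(x) = det(xI - L) has integer coefficients. Expanding the determinant yields x^8 - 14x^7 + 78x^6 - 220x^5 + 330x^4 - 252x^3 + 84x^2 - 8x. Since p(0) = det(-L) = 0, x divides p(x). By the matrix-tree theorem the graph has (1/8) * product of the nonzero eigenvalues = 1 spanning tree. The largest eigenvalue, 3.8478, is at most the vertex count 8.

x^8 - 14x^7 + 78x^6 - 220x^5 + 330x^4 - 252x^3 + 84x^2 - 8x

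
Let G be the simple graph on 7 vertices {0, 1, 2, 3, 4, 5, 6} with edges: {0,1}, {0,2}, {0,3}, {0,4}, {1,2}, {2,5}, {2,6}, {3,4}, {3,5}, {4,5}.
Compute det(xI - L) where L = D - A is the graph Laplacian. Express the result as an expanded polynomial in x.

x^7 - 20x^6 + 158x^5 - 624x^4 + 1277x^3 - 1252x^2 + 448x

Reading degrees in the order [0, 1, 2, 3, 4, 5, 6] gives [4, 2, 4, 3, 3, 3, 1]; set D = diag(4, 2, 4, 3, 3, 3, 1) and form L = D - A. L has integer entries, so p(x) = det(xI - L) has integer coefficients. Expanding the determinant yields x^7 - 20x^6 + 158x^5 - 624x^4 + 1277x^3 - 1252x^2 + 448x. The constant term is 0 because L is singular (the all-ones vector lies in its kernel). By the matrix-tree theorem the graph has (1/7) * product of the nonzero eigenvalues = 64 spanning trees. The largest eigenvalue, 5.8558, is at most the vertex count 7.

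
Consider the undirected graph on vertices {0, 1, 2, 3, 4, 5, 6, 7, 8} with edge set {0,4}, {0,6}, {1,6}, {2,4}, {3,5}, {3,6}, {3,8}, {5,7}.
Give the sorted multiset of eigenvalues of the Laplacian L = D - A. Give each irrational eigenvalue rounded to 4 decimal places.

[0, 0.1862, 0.4822, 0.7043, 1.4073, 2.1338, 2.8532, 3.5372, 4.6958]

Reading degrees in the order [0, 1, 2, 3, 4, 5, 6, 7, 8] gives [2, 1, 1, 3, 2, 2, 3, 1, 1]; set D = diag(2, 1, 1, 3, 2, 2, 3, 1, 1) and form L = D - A. The multiplicity of 0 as a Laplacian eigenvalue equals the number of connected components. The single zero eigenvalue shows the graph is connected. The eigenvalues sum to 16, which equals trace(L) = 2|E|. There is one zero in the spectrum, matching the 1 component.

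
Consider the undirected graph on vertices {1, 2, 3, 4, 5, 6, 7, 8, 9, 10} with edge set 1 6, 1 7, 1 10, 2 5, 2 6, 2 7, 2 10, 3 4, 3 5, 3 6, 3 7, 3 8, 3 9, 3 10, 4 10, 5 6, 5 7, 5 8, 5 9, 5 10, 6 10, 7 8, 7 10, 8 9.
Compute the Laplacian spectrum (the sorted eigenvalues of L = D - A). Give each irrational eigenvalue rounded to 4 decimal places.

[0, 1.8685, 2.0701, 3.3693, 4.3004, 5.3512, 6.3366, 7.9470, 8.2391, 8.5177]

With the vertex order [1, 2, 3, 4, 5, 6, 7, 8, 9, 10], the degrees are [3, 4, 7, 2, 7, 5, 6, 4, 3, 7], giving D = diag(3, 4, 7, 2, 7, 5, 6, 4, 3, 7) and L = D - A. Since every row of L sums to 0, the all-ones vector is in the kernel and 0 is an eigenvalue. The single zero eigenvalue shows the graph is connected. By the matrix-tree theorem the graph has (1/10) * product of the nonzero eigenvalues = 105987 spanning trees.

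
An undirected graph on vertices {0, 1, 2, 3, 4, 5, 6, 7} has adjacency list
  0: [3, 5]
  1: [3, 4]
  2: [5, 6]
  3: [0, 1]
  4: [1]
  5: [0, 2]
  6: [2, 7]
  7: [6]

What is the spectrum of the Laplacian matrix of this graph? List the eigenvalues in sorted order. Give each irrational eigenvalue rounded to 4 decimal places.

[0, 0.1522, 0.5858, 1.2346, 2, 2.7654, 3.4142, 3.8478]

Reading degrees in the order [0, 1, 2, 3, 4, 5, 6, 7] gives [2, 2, 2, 2, 1, 2, 2, 1]; set D = diag(2, 2, 2, 2, 1, 2, 2, 1) and form L = D - A. The multiplicity of 0 as a Laplacian eigenvalue equals the number of connected components. The largest eigenvalue, 3.8478, is at most the vertex count 8.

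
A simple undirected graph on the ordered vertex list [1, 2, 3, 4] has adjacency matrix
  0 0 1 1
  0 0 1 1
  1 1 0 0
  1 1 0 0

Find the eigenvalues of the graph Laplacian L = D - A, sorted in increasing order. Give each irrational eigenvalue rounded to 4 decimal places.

[0, 2, 2, 4]

Each diagonal entry of L is the vertex degree and each off-diagonal entry is -1 where an edge is present, 0 otherwise; in the order [1, 2, 3, 4] the diagonal is [2, 2, 2, 2]. Since every row of L sums to 0, the all-ones vector is in the kernel and 0 is an eigenvalue. The single zero eigenvalue shows the graph is connected. The largest eigenvalue, 4, is at most the vertex count 4.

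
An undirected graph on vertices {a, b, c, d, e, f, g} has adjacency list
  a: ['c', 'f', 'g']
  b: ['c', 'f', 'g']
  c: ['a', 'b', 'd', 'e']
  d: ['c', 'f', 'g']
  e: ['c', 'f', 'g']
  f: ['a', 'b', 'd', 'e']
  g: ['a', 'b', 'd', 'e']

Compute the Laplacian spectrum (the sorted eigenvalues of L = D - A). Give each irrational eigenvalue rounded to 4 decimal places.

[0, 3, 3, 3, 4, 4, 7]

Reading degrees in the order [a, b, c, d, e, f, g] gives [3, 3, 4, 3, 3, 4, 4]; set D = diag(3, 3, 4, 3, 3, 4, 4) and form L = D - A. Diagonalising L (or applying a numerical eigensolver to the 7x7 matrix) gives the spectrum above. There is one zero in the spectrum, matching the 1 component. The largest eigenvalue, 7, is at most the vertex count 7.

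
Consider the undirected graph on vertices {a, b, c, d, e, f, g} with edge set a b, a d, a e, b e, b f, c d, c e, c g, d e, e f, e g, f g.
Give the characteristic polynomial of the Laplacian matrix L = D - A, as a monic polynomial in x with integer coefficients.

Reading degrees in the order [a, b, c, d, e, f, g] gives [3, 3, 3, 3, 6, 3, 3]; set D = diag(3, 3, 3, 3, 6, 3, 3) and form L = D - A. L has integer entries, so p(x) = det(xI - L) has integer coefficients. Expanding the determinant yields x^7 - 24x^6 + 231x^5 - 1140x^4 + 3036x^3 - 4128x^2 + 2240x. Since p(0) = det(-L) = 0, x divides p(x).

x^7 - 24x^6 + 231x^5 - 1140x^4 + 3036x^3 - 4128x^2 + 2240x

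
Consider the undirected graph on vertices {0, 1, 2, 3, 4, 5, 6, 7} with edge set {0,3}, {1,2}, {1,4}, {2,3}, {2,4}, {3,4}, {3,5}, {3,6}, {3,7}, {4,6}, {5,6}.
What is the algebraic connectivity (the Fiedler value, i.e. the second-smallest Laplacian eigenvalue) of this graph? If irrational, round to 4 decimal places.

0.8495

Reading degrees in the order [0, 1, 2, 3, 4, 5, 6, 7] gives [1, 2, 3, 6, 4, 2, 3, 1]; set D = diag(1, 2, 3, 6, 4, 2, 3, 1) and form L = D - A. The smallest Laplacian eigenvalue is always 0. The next one, lambda_2 = 0.8495, measures how hard the graph is to disconnect: larger values mean better connectivity. The eigenvalues sum to 22, which equals trace(L) = 2|E|.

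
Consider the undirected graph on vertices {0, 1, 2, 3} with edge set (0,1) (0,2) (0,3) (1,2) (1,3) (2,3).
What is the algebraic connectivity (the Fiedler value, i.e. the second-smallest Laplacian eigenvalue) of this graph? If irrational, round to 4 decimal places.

Each diagonal entry of L is the vertex degree and each off-diagonal entry is -1 where an edge is present, 0 otherwise; in the order [0, 1, 2, 3] the diagonal is [3, 3, 3, 3]. The sorted Laplacian eigenvalues are [0, 4, 4, 4]; the algebraic connectivity is the second entry, 4.

4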